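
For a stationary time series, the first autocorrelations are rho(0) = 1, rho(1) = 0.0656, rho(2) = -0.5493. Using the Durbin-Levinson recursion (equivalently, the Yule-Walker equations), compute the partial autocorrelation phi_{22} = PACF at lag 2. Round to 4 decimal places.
\phi_{22} = -0.5560

The PACF at lag k is phi_{kk}, the last component of the solution
to the Yule-Walker system G_k phi = r_k where
  (G_k)_{ij} = rho(|i - j|), (r_k)_i = rho(i), i,j = 1..k.
Equivalently, Durbin-Levinson gives phi_{kk} iteratively:
  phi_{11} = rho(1)
  phi_{kk} = [rho(k) - sum_{j=1..k-1} phi_{k-1,j} rho(k-j)]
            / [1 - sum_{j=1..k-1} phi_{k-1,j} rho(j)],
  phi_{k,j} = phi_{k-1,j} - phi_{kk} phi_{k-1,k-j},  j = 1..k-1.
Step k = 1:
  phi_11 = rho(1) = 0.0656.
Step k = 2:
  phi_22 = [rho(2) - phi_11 rho(1)] / [1 - phi_11 rho(1)] = [-0.5493 - (0.0656)(0.0656)] / [1 - (0.0656)(0.0656)]
         = -0.55360336 / 0.99569664 = -0.556.
Therefore phi_{22} = -0.5560.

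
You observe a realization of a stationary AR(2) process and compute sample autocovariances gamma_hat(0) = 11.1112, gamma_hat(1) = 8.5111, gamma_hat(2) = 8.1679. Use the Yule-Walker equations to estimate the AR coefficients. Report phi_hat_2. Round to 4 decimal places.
\hat\phi_{2} = 0.3590

The Yule-Walker equations for an AR(p) process read, in matrix form,
  Gamma_p phi = r_p,   with   (Gamma_p)_{ij} = gamma(|i - j|),
                       (r_p)_i = gamma(i),   i,j = 1..p.
Substitute the sample gammas (Toeplitz matrix and right-hand side of size 2):
  Gamma_p = [[11.1112, 8.5111], [8.5111, 11.1112]]
  r_p     = [8.5111, 8.1679]
Written out:
  11.1112 phi_1 + 8.5111 phi_2 = 8.5111
  8.5111 phi_1 + 11.1112 phi_2 = 8.1679
Solve by Cramer's rule:
  det = gamma(0)^2 - gamma(1)^2 = (11.1112)^2 - (8.5111)^2 = 123.45876544 - 72.43882321 = 51.01994223
  phi_hat_1 = [gamma(1) gamma(0) - gamma(1) gamma(2)] / det = [(8.5111)(11.1112) - (8.5111)(8.1679)] / 51.01994223 = 25.05072063 / 51.01994223 = 0.491
  phi_hat_2 = [gamma(0) gamma(2) - gamma(1)^2] / det = [(11.1112)(8.1679) - (8.5111)^2] / 51.01994223 = 18.31634727 / 51.01994223 = 0.359
So phi_hat = [0.4910, 0.3590].
Therefore phi_hat_2 = 0.3590.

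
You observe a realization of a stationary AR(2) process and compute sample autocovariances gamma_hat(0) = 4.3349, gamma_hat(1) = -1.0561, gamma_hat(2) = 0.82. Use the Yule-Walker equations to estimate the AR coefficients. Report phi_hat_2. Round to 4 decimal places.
\hat\phi_{2} = 0.1380

The Yule-Walker equations for an AR(p) process read, in matrix form,
  Gamma_p phi = r_p,   with   (Gamma_p)_{ij} = gamma(|i - j|),
                       (r_p)_i = gamma(i),   i,j = 1..p.
Substitute the sample gammas (Toeplitz matrix and right-hand side of size 2):
  Gamma_p = [[4.3349, -1.0561], [-1.0561, 4.3349]]
  r_p     = [-1.0561, 0.82]
Written out:
  4.3349 phi_1 - 1.0561 phi_2 = -1.0561
  -1.0561 phi_1 + 4.3349 phi_2 = 0.82
Solve by Cramer's rule:
  det = gamma(0)^2 - gamma(1)^2 = (4.3349)^2 - (-1.0561)^2 = 18.79135801 - 1.11534721 = 17.6760108
  phi_hat_1 = [gamma(1) gamma(0) - gamma(1) gamma(2)] / det = [(-1.0561)(4.3349) - (-1.0561)(0.82)] / 17.6760108 = -3.71208589 / 17.6760108 = -0.21
  phi_hat_2 = [gamma(0) gamma(2) - gamma(1)^2] / det = [(4.3349)(0.82) - (-1.0561)^2] / 17.6760108 = 2.43927079 / 17.6760108 = 0.138
So phi_hat = [-0.2100, 0.1380].
Therefore phi_hat_2 = 0.1380.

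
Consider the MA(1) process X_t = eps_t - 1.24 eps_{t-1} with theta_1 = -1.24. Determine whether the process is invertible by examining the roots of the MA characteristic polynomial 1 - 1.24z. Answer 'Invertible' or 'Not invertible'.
\text{Not invertible}

The MA(q) characteristic polynomial is P(z) = 1 - 1.24z.
Invertibility requires all roots to lie outside the unit circle, i.e. |z| > 1 for every root.
This is linear in z: 1 + (-1.24) z = 0  =>  z = -1/(-1.24) = 0.806452,  |z| = 0.806452.
Moduli of all roots: 0.8065.
All moduli strictly greater than 1? No.
Verdict: Not invertible.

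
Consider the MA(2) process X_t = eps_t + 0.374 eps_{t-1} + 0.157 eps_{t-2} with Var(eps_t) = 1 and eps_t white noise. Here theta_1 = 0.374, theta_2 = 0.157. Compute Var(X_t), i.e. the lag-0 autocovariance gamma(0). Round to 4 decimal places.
\gamma(0) = 1.1645

For an MA(q) process X_t = eps_t + sum_i theta_i eps_{t-i} with
Var(eps_t) = sigma^2, the variance is
  gamma(0) = sigma^2 * (1 + sum_i theta_i^2).
  sum_i theta_i^2 = (0.374)^2 + (0.157)^2 = 0.139876 + 0.024649 = 0.164525.
  gamma(0) = 1 * (1 + 0.164525) = 1 * 1.164525 = 1.164525, which rounds to 1.1645.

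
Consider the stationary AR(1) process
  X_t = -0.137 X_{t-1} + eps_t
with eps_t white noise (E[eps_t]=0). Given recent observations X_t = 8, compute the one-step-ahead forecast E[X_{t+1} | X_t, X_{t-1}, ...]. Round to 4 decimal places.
E[X_{t+1} \mid \mathcal F_t] = -1.0960

For an AR(p) model X_t = c + sum_i phi_i X_{t-i} + eps_t, the
one-step-ahead conditional mean is
  E[X_{t+1} | X_t, ...] = c + sum_i phi_i X_{t+1-i}.
Substitute known values:
  E[X_{t+1} | ...] = (-0.137) * (8)
                   = -1.0960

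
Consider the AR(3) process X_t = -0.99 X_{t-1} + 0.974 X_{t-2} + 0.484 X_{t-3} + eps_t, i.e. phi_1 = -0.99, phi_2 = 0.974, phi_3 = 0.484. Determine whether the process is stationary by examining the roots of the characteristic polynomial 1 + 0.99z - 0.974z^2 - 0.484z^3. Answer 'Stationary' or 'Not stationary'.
\text{Not stationary}

The AR(p) characteristic polynomial is P(z) = 1 + 0.99z - 0.974z^2 - 0.484z^3.
Stationarity requires all roots to lie outside the unit circle, i.e. |z| > 1 for every root.
Degree 3: look for a simple real root z0 first, then factor out (1 - z/z0) and solve the remaining quadratic.
Testing z0 = -2.5: P(-2.5) = 1 + (0.99)(-2.5) + (-0.974)(-2.5)^2 + (-0.484)(-2.5)^3
  = 1 + (-2.475) + (-6.0875) + (7.5625) = 0.  So z_0 = -2.5 is a root, |z_0| = 2.5.
Divide out the factor (1 + 0.4 z) = (1 - z/z0) (since 1/z0 = -0.4):
  P(z) = (1 + 0.4 z)(1 + (0.59) z + (-1.21) z^2)
  [check: z-coef 0.59 - (-0.4) = 0.99; z^2-coef -1.21 - (-0.4)(0.59) = -0.974; z^3-coef -(-0.4)(-1.21) = -0.484.]
Remaining roots from the quadratic factor 1 + (0.59) z + (-1.21) z^2:
  Set 1 + (0.59) z + (-1.21) z^2 = 0, i.e. a z^2 + b z + c = 0 with a = -1.21, b = 0.59, c = 1.
  Discriminant D = b^2 - 4ac = (0.59)^2 - 4*(-1.21)*1 = 0.3481 - (-4.84) = 5.1881.
  D >= 0, so the roots are real: z = (-b +/- sqrt(D)) / (2a) = (-0.59 +/- 2.27774) / (-2.42).
    z_1 = (-0.59 + 2.27774) / (-2.42) = -0.6974,   |z_1| = 0.6974.
    z_2 = (-0.59 - 2.27774) / (-2.42) = 1.185,   |z_2| = 1.185.
Moduli of all roots: 2.5000, 0.6974, 1.1850.
All moduli strictly greater than 1? No.
Verdict: Not stationary.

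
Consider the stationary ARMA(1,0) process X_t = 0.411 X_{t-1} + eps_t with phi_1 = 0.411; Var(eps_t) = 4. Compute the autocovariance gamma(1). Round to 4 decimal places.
\gamma(1) = 1.9782

Multiply the model equation by X_{t-k} and take expectations. With theta_0 = psi_0 = 1 and psi_j the MA(infinity) weights, this gives
  gamma(k) - sum_i phi_i gamma(k-i) = c_k,
  c_k = sigma^2 * sum_{j=k..q} theta_j psi_{j-k}   (c_k = 0 for k > q),
using gamma(-m) = gamma(m).
Pure AR (q = 0): c_0 = sigma^2 = 4, c_k = 0 for k >= 1.
Equations for k = 0 and k = 1 (AR order 1):
  gamma(0) = phi_1 gamma(1) + c_0
  gamma(1) = phi_1 gamma(0) + c_1
Substituting the second into the first: gamma(0) (1 - phi_1^2) = c_0 + phi_1 c_1, so
  gamma(0) = c_0 / (1 - phi_1^2) = 4 / (1 - (0.411)^2) = 4 / 0.831079 = 4.81302.
  gamma(1) = phi_1 gamma(0) = (0.411)(4.81302) = 1.978151.
Therefore gamma(1) = 1.9782 (to 4 decimal places).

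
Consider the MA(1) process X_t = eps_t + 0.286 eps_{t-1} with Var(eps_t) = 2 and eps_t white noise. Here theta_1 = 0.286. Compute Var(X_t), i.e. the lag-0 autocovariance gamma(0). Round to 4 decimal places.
\gamma(0) = 2.1636

For an MA(q) process X_t = eps_t + sum_i theta_i eps_{t-i} with
Var(eps_t) = sigma^2, the variance is
  gamma(0) = sigma^2 * (1 + sum_i theta_i^2).
  sum_i theta_i^2 = (0.286)^2 = 0.081796.
  gamma(0) = 2 * (1 + 0.081796) = 2 * 1.081796 = 2.163592, which rounds to 2.1636.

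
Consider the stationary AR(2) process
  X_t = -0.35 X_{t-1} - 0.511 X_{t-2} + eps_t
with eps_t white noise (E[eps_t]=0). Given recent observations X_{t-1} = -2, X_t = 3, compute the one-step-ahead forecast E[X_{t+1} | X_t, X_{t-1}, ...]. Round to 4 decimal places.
E[X_{t+1} \mid \mathcal F_t] = -0.0280

For an AR(p) model X_t = c + sum_i phi_i X_{t-i} + eps_t, the
one-step-ahead conditional mean is
  E[X_{t+1} | X_t, ...] = c + sum_i phi_i X_{t+1-i}.
Substitute known values:
  E[X_{t+1} | ...] = (-0.35) * (3) + (-0.511) * (-2)
                   = -0.0280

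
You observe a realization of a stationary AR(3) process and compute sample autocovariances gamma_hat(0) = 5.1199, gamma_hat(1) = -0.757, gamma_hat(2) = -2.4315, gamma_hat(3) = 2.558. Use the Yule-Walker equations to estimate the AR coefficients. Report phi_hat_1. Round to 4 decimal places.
\hat\phi_{1} = 0.0000

The Yule-Walker equations for an AR(p) process read, in matrix form,
  Gamma_p phi = r_p,   with   (Gamma_p)_{ij} = gamma(|i - j|),
                       (r_p)_i = gamma(i),   i,j = 1..p.
Substitute the sample gammas (Toeplitz matrix and right-hand side of size 3):
  Gamma_p = [[5.1199, -0.757, -2.4315], [-0.757, 5.1199, -0.757], [-2.4315, -0.757, 5.1199]]
  r_p     = [-0.757, -2.4315, 2.558]
Written out (R1..R3):
  (R1) 5.1199 phi_1 - 0.757 phi_2 - 2.4315 phi_3 = -0.757
  (R2) -0.757 phi_1 + 5.1199 phi_2 - 0.757 phi_3 = -2.4315
  (R3) -2.4315 phi_1 - 0.757 phi_2 + 5.1199 phi_3 = 2.558
Gaussian elimination:
  R2 <- R2 - (-0.757/5.1199) R1 = R2 - (-0.147854) R1:  5.007974 phi_2 - 1.116508 phi_3 = -2.543426
  R3 <- R3 - (-2.4315/5.1199) R1 = R3 - (-0.474912) R1:  -1.116508 phi_2 + 3.965152 phi_3 = 2.198492
  R3 <- R3 - (-1.116508/5.007974) R2 = R3 - (-0.222946) R2:  3.716231 phi_3 = 1.631445
Back-substitution:
  phi_hat_3 = 1.631445 / 3.716231 = 0.439005
  phi_hat_2 = (-2.543426 - (-1.116508)(0.439005)) / 5.007974 = -0.410001
  phi_hat_1 = (-0.757 - (-0.757)(-0.410001) - (-2.4315)(0.439005)) / 5.1199 = 0.000014
So phi_hat = [0.0000, -0.4100, 0.4390].
Therefore phi_hat_1 = 0.0000.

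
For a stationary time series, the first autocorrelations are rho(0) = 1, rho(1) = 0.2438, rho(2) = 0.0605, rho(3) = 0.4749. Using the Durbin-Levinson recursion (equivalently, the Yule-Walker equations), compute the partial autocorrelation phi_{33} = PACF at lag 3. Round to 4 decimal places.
\phi_{33} = 0.4890

The PACF at lag k is phi_{kk}, the last component of the solution
to the Yule-Walker system G_k phi = r_k where
  (G_k)_{ij} = rho(|i - j|), (r_k)_i = rho(i), i,j = 1..k.
Equivalently, Durbin-Levinson gives phi_{kk} iteratively:
  phi_{11} = rho(1)
  phi_{kk} = [rho(k) - sum_{j=1..k-1} phi_{k-1,j} rho(k-j)]
            / [1 - sum_{j=1..k-1} phi_{k-1,j} rho(j)],
  phi_{k,j} = phi_{k-1,j} - phi_{kk} phi_{k-1,k-j},  j = 1..k-1.
Step k = 1:
  phi_11 = rho(1) = 0.2438.
Step k = 2:
  phi_22 = [rho(2) - phi_11 rho(1)] / [1 - phi_11 rho(1)] = [0.0605 - (0.2438)(0.2438)] / [1 - (0.2438)(0.2438)]
         = 0.00106156 / 0.94056156 = 0.001129.
  Update: phi_21 = phi_11 - phi_22 phi_11 = 0.2438 - (0.001129)(0.2438) = 0.243525.
Step k = 3:
  phi_33 = [rho(3) - phi_21 rho(2) - phi_22 rho(1)] / [1 - phi_21 rho(1) - phi_22 rho(2)]
    numerator   = 0.4749 - (0.243525)(0.0605) - (0.001129)(0.2438) = 0.45989158
    denominator = 1 - (0.243525)(0.2438) - (0.001129)(0.0605) = 0.94056036
  phi_33 = 0.45989158 / 0.94056036 = 0.489.
Therefore phi_{33} = 0.4890.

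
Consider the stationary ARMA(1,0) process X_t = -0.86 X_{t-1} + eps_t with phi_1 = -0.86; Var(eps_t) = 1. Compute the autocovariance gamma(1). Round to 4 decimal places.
\gamma(1) = -3.3026

Multiply the model equation by X_{t-k} and take expectations. With theta_0 = psi_0 = 1 and psi_j the MA(infinity) weights, this gives
  gamma(k) - sum_i phi_i gamma(k-i) = c_k,
  c_k = sigma^2 * sum_{j=k..q} theta_j psi_{j-k}   (c_k = 0 for k > q),
using gamma(-m) = gamma(m).
Pure AR (q = 0): c_0 = sigma^2 = 1, c_k = 0 for k >= 1.
Equations for k = 0 and k = 1 (AR order 1):
  gamma(0) = phi_1 gamma(1) + c_0
  gamma(1) = phi_1 gamma(0) + c_1
Substituting the second into the first: gamma(0) (1 - phi_1^2) = c_0 + phi_1 c_1, so
  gamma(0) = c_0 / (1 - phi_1^2) = 1 / (1 - (-0.86)^2) = 1 / 0.2604 = 3.840246.
  gamma(1) = phi_1 gamma(0) = (-0.86)(3.840246) = -3.302611.
Therefore gamma(1) = -3.3026 (to 4 decimal places).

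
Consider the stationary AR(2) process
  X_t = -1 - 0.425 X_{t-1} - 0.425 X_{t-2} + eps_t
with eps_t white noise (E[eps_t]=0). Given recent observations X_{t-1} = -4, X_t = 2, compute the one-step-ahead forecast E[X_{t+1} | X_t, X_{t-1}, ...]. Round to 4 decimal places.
E[X_{t+1} \mid \mathcal F_t] = -0.1500

For an AR(p) model X_t = c + sum_i phi_i X_{t-i} + eps_t, the
one-step-ahead conditional mean is
  E[X_{t+1} | X_t, ...] = c + sum_i phi_i X_{t+1-i}.
Substitute known values:
  E[X_{t+1} | ...] = -1 + (-0.425) * (2) + (-0.425) * (-4)
                   = -0.1500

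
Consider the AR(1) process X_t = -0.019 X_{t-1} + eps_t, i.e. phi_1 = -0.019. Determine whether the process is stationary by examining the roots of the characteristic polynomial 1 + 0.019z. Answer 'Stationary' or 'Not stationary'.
\text{Stationary}

The AR(p) characteristic polynomial is P(z) = 1 + 0.019z.
Stationarity requires all roots to lie outside the unit circle, i.e. |z| > 1 for every root.
This is linear in z: 1 + (0.019) z = 0  =>  z = -1/(0.019) = -52.631579,  |z| = 52.631579.
Moduli of all roots: 52.6316.
All moduli strictly greater than 1? Yes.
Verdict: Stationary.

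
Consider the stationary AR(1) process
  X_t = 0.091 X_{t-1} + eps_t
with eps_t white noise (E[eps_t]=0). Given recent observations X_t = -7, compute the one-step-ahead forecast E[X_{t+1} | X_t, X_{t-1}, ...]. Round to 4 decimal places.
E[X_{t+1} \mid \mathcal F_t] = -0.6370

For an AR(p) model X_t = c + sum_i phi_i X_{t-i} + eps_t, the
one-step-ahead conditional mean is
  E[X_{t+1} | X_t, ...] = c + sum_i phi_i X_{t+1-i}.
Substitute known values:
  E[X_{t+1} | ...] = (0.091) * (-7)
                   = -0.6370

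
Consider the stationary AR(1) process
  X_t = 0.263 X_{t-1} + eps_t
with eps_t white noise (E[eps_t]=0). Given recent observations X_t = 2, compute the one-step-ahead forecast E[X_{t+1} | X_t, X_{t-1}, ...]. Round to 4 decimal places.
E[X_{t+1} \mid \mathcal F_t] = 0.5260

For an AR(p) model X_t = c + sum_i phi_i X_{t-i} + eps_t, the
one-step-ahead conditional mean is
  E[X_{t+1} | X_t, ...] = c + sum_i phi_i X_{t+1-i}.
Substitute known values:
  E[X_{t+1} | ...] = (0.263) * (2)
                   = 0.5260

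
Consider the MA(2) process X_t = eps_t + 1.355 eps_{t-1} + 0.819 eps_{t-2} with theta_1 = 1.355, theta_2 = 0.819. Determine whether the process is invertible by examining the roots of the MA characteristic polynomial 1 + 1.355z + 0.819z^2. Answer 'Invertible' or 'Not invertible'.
\text{Invertible}

The MA(q) characteristic polynomial is P(z) = 1 + 1.355z + 0.819z^2.
Invertibility requires all roots to lie outside the unit circle, i.e. |z| > 1 for every root.
Set 1 + (1.355) z + (0.819) z^2 = 0, i.e. a z^2 + b z + c = 0 with a = 0.819, b = 1.355, c = 1.
Discriminant D = b^2 - 4ac = (1.355)^2 - 4*(0.819)*1 = 1.836025 - (3.276) = -1.439975.
D < 0, so the roots are the complex-conjugate pair z = (-b +/- i sqrt(-D)) / (2a) = -0.8272 +/- 0.7326i.
For a conjugate pair |z|^2 = z * conj(z) = (product of roots) = c/a = 1/(0.819) = 1.221001, so |z| = sqrt(1.221001) = 1.105 for both roots.
Moduli of all roots: 1.1050, 1.1050.
All moduli strictly greater than 1? Yes.
Verdict: Invertible.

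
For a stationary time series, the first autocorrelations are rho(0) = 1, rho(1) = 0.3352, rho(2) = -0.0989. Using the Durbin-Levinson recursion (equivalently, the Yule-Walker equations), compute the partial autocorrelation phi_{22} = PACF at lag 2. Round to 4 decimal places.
\phi_{22} = -0.2380

The PACF at lag k is phi_{kk}, the last component of the solution
to the Yule-Walker system G_k phi = r_k where
  (G_k)_{ij} = rho(|i - j|), (r_k)_i = rho(i), i,j = 1..k.
Equivalently, Durbin-Levinson gives phi_{kk} iteratively:
  phi_{11} = rho(1)
  phi_{kk} = [rho(k) - sum_{j=1..k-1} phi_{k-1,j} rho(k-j)]
            / [1 - sum_{j=1..k-1} phi_{k-1,j} rho(j)],
  phi_{k,j} = phi_{k-1,j} - phi_{kk} phi_{k-1,k-j},  j = 1..k-1.
Step k = 1:
  phi_11 = rho(1) = 0.3352.
Step k = 2:
  phi_22 = [rho(2) - phi_11 rho(1)] / [1 - phi_11 rho(1)] = [-0.0989 - (0.3352)(0.3352)] / [1 - (0.3352)(0.3352)]
         = -0.21125904 / 0.88764096 = -0.238.
Therefore phi_{22} = -0.2380.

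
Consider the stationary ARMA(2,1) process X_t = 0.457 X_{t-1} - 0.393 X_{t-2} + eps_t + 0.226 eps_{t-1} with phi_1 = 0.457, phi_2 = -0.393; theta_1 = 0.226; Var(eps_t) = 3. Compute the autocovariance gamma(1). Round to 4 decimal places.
\gamma(1) = 2.0511

Multiply the model equation by X_{t-k} and take expectations. With theta_0 = psi_0 = 1 and psi_j the MA(infinity) weights, this gives
  gamma(k) - sum_i phi_i gamma(k-i) = c_k,
  c_k = sigma^2 * sum_{j=k..q} theta_j psi_{j-k}   (c_k = 0 for k > q),
using gamma(-m) = gamma(m).
psi-weights needed (psi_j = theta_j + sum_i phi_i psi_{j-i}):
  psi_1 = theta_1 + phi_1 = 0.226 + (0.457) = 0.683
Right-hand sides:
  c_0 = sigma^2 (1 + theta_1 psi_1) = 3 * (1 + (0.226)(0.683)) = 3 * 1.154358 = 3.463074
  c_1 = sigma^2 theta_1 = 3 * (0.226) = 0.678
  c_2 = 0
Equations for k = 0, 1, 2 (AR order 2, c_2 = 0):
  (E0) gamma(0) = phi_1 gamma(1) + phi_2 gamma(2) + c_0
  (E1) gamma(1) = phi_1 gamma(0) + phi_2 gamma(1) + c_1
  (E2) gamma(2) = phi_1 gamma(1) + phi_2 gamma(0)
From (E1): gamma(1) = A gamma(0) + B with
  A = phi_1 / (1 - phi_2) = 0.457 / 1.393 = 0.328069,   B = c_1 / (1 - phi_2) = 0.678 / 1.393 = 0.486719.
Insert (E2) into (E0): gamma(0) (1 - phi_2^2) = phi_1 (1 + phi_2) gamma(1) + c_0.
  phi_1 (1 + phi_2) = (0.457)(0.607) = 0.277399,   1 - phi_2^2 = 0.845551.
Replace gamma(1) by A gamma(0) + B and collect gamma(0):
  gamma(0) [0.845551 - (0.277399)(0.328069)] = (0.277399)(0.486719) + 3.463074
  gamma(0) * 0.754545 = 3.598089
  gamma(0) = 3.598089 / 0.754545 = 4.768555.
  gamma(1) = A gamma(0) + B = (0.328069)(4.768555) + (0.486719) = 2.051134.
Therefore gamma(1) = 2.0511 (to 4 decimal places).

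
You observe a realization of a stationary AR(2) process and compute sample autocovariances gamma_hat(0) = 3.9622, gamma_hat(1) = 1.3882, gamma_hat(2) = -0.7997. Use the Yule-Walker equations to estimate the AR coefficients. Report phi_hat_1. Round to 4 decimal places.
\hat\phi_{1} = 0.4800

The Yule-Walker equations for an AR(p) process read, in matrix form,
  Gamma_p phi = r_p,   with   (Gamma_p)_{ij} = gamma(|i - j|),
                       (r_p)_i = gamma(i),   i,j = 1..p.
Substitute the sample gammas (Toeplitz matrix and right-hand side of size 2):
  Gamma_p = [[3.9622, 1.3882], [1.3882, 3.9622]]
  r_p     = [1.3882, -0.7997]
Written out:
  3.9622 phi_1 + 1.3882 phi_2 = 1.3882
  1.3882 phi_1 + 3.9622 phi_2 = -0.7997
Solve by Cramer's rule:
  det = gamma(0)^2 - gamma(1)^2 = (3.9622)^2 - (1.3882)^2 = 15.69902884 - 1.92709924 = 13.7719296
  phi_hat_1 = [gamma(1) gamma(0) - gamma(1) gamma(2)] / det = [(1.3882)(3.9622) - (1.3882)(-0.7997)] / 13.7719296 = 6.61046958 / 13.7719296 = 0.48
  phi_hat_2 = [gamma(0) gamma(2) - gamma(1)^2] / det = [(3.9622)(-0.7997) - (1.3882)^2] / 13.7719296 = -5.09567058 / 13.7719296 = -0.37
So phi_hat = [0.4800, -0.3700].
Therefore phi_hat_1 = 0.4800.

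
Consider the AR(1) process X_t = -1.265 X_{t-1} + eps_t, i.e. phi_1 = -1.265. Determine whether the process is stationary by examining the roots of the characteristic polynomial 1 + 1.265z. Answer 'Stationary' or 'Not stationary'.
\text{Not stationary}

The AR(p) characteristic polynomial is P(z) = 1 + 1.265z.
Stationarity requires all roots to lie outside the unit circle, i.e. |z| > 1 for every root.
This is linear in z: 1 + (1.265) z = 0  =>  z = -1/(1.265) = -0.790514,  |z| = 0.790514.
Moduli of all roots: 0.7905.
All moduli strictly greater than 1? No.
Verdict: Not stationary.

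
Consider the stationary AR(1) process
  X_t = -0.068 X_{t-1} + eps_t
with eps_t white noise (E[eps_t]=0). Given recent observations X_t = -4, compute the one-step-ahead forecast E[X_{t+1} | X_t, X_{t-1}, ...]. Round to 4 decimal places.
E[X_{t+1} \mid \mathcal F_t] = 0.2720

For an AR(p) model X_t = c + sum_i phi_i X_{t-i} + eps_t, the
one-step-ahead conditional mean is
  E[X_{t+1} | X_t, ...] = c + sum_i phi_i X_{t+1-i}.
Substitute known values:
  E[X_{t+1} | ...] = (-0.068) * (-4)
                   = 0.2720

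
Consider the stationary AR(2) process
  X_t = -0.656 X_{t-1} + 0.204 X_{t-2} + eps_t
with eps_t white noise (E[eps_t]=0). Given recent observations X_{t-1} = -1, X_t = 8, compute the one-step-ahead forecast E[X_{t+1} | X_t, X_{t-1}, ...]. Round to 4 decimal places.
E[X_{t+1} \mid \mathcal F_t] = -5.4520

For an AR(p) model X_t = c + sum_i phi_i X_{t-i} + eps_t, the
one-step-ahead conditional mean is
  E[X_{t+1} | X_t, ...] = c + sum_i phi_i X_{t+1-i}.
Substitute known values:
  E[X_{t+1} | ...] = (-0.656) * (8) + (0.204) * (-1)
                   = -5.4520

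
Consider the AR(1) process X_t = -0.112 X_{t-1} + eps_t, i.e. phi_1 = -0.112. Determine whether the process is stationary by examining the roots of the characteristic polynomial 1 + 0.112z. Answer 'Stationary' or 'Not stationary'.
\text{Stationary}

The AR(p) characteristic polynomial is P(z) = 1 + 0.112z.
Stationarity requires all roots to lie outside the unit circle, i.e. |z| > 1 for every root.
This is linear in z: 1 + (0.112) z = 0  =>  z = -1/(0.112) = -8.928571,  |z| = 8.928571.
Moduli of all roots: 8.9286.
All moduli strictly greater than 1? Yes.
Verdict: Stationary.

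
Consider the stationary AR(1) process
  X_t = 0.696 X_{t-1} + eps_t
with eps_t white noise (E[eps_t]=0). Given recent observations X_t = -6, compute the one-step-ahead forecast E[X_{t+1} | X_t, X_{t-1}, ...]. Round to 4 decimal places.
E[X_{t+1} \mid \mathcal F_t] = -4.1760

For an AR(p) model X_t = c + sum_i phi_i X_{t-i} + eps_t, the
one-step-ahead conditional mean is
  E[X_{t+1} | X_t, ...] = c + sum_i phi_i X_{t+1-i}.
Substitute known values:
  E[X_{t+1} | ...] = (0.696) * (-6)
                   = -4.1760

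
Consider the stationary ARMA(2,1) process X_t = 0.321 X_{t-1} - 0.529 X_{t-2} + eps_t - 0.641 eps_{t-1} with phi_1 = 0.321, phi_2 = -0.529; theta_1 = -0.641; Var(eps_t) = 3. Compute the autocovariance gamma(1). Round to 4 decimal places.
\gamma(1) = -0.2131

Multiply the model equation by X_{t-k} and take expectations. With theta_0 = psi_0 = 1 and psi_j the MA(infinity) weights, this gives
  gamma(k) - sum_i phi_i gamma(k-i) = c_k,
  c_k = sigma^2 * sum_{j=k..q} theta_j psi_{j-k}   (c_k = 0 for k > q),
using gamma(-m) = gamma(m).
psi-weights needed (psi_j = theta_j + sum_i phi_i psi_{j-i}):
  psi_1 = theta_1 + phi_1 = -0.641 + (0.321) = -0.32
Right-hand sides:
  c_0 = sigma^2 (1 + theta_1 psi_1) = 3 * (1 + (-0.641)(-0.32)) = 3 * 1.20512 = 3.61536
  c_1 = sigma^2 theta_1 = 3 * (-0.641) = -1.923
  c_2 = 0
Equations for k = 0, 1, 2 (AR order 2, c_2 = 0):
  (E0) gamma(0) = phi_1 gamma(1) + phi_2 gamma(2) + c_0
  (E1) gamma(1) = phi_1 gamma(0) + phi_2 gamma(1) + c_1
  (E2) gamma(2) = phi_1 gamma(1) + phi_2 gamma(0)
From (E1): gamma(1) = A gamma(0) + B with
  A = phi_1 / (1 - phi_2) = 0.321 / 1.529 = 0.209941,   B = c_1 / (1 - phi_2) = -1.923 / 1.529 = -1.257685.
Insert (E2) into (E0): gamma(0) (1 - phi_2^2) = phi_1 (1 + phi_2) gamma(1) + c_0.
  phi_1 (1 + phi_2) = (0.321)(0.471) = 0.151191,   1 - phi_2^2 = 0.720159.
Replace gamma(1) by A gamma(0) + B and collect gamma(0):
  gamma(0) [0.720159 - (0.151191)(0.209941)] = (0.151191)(-1.257685) + 3.61536
  gamma(0) * 0.688418 = 3.425209
  gamma(0) = 3.425209 / 0.688418 = 4.975481.
  gamma(1) = A gamma(0) + B = (0.209941)(4.975481) + (-1.257685) = -0.213127.
Therefore gamma(1) = -0.2131 (to 4 decimal places).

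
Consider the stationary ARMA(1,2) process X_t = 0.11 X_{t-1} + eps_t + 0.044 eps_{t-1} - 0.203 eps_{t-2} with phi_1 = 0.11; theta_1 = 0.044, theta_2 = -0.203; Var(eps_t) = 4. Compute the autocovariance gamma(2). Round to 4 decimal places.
\gamma(2) = -0.7552

Multiply the model equation by X_{t-k} and take expectations. With theta_0 = psi_0 = 1 and psi_j the MA(infinity) weights, this gives
  gamma(k) - sum_i phi_i gamma(k-i) = c_k,
  c_k = sigma^2 * sum_{j=k..q} theta_j psi_{j-k}   (c_k = 0 for k > q),
using gamma(-m) = gamma(m).
psi-weights needed (psi_j = theta_j + sum_i phi_i psi_{j-i}):
  psi_1 = theta_1 + phi_1 = 0.044 + (0.11) = 0.154
  psi_2 = theta_2 + phi_1 psi_1 = -0.203 + (0.11)(0.154) = -0.18606
Right-hand sides:
  c_0 = sigma^2 (1 + theta_1 psi_1 + theta_2 psi_2) = 4 * (1 + (0.044)(0.154) + (-0.203)(-0.18606)) = 4 * 1.044546 = 4.178185
  c_1 = sigma^2 (theta_1 + theta_2 psi_1) = 4 * (0.044 + (-0.203)(0.154)) = 0.050952
  c_2 = sigma^2 theta_2 = 4 * (-0.203) = -0.812
Equations for k = 0 and k = 1 (AR order 1):
  gamma(0) = phi_1 gamma(1) + c_0
  gamma(1) = phi_1 gamma(0) + c_1
Substituting the second into the first: gamma(0) (1 - phi_1^2) = c_0 + phi_1 c_1, so
  gamma(0) = (c_0 + phi_1 c_1) / (1 - phi_1^2) = (4.178185 + (0.11)(0.050952)) / (1 - (0.11)^2) = 4.183789 / 0.9879 = 4.235033.
  gamma(1) = phi_1 gamma(0) + c_1 = (0.11)(4.235033) + (0.050952) = 0.516806.
For k = 2: gamma(2) = phi_1 gamma(1) + c_2
  = (0.11)(0.516806) + (-0.812) = -0.755151.
Therefore gamma(2) = -0.7552 (to 4 decimal places).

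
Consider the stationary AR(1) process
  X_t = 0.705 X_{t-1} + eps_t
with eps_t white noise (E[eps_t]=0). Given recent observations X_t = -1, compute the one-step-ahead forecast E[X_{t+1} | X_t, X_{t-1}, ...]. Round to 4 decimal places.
E[X_{t+1} \mid \mathcal F_t] = -0.7050

For an AR(p) model X_t = c + sum_i phi_i X_{t-i} + eps_t, the
one-step-ahead conditional mean is
  E[X_{t+1} | X_t, ...] = c + sum_i phi_i X_{t+1-i}.
Substitute known values:
  E[X_{t+1} | ...] = (0.705) * (-1)
                   = -0.7050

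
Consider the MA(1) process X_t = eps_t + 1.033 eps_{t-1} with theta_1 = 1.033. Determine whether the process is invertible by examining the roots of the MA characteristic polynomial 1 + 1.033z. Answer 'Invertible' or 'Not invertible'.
\text{Not invertible}

The MA(q) characteristic polynomial is P(z) = 1 + 1.033z.
Invertibility requires all roots to lie outside the unit circle, i.e. |z| > 1 for every root.
This is linear in z: 1 + (1.033) z = 0  =>  z = -1/(1.033) = -0.968054,  |z| = 0.968054.
Moduli of all roots: 0.9681.
All moduli strictly greater than 1? No.
Verdict: Not invertible.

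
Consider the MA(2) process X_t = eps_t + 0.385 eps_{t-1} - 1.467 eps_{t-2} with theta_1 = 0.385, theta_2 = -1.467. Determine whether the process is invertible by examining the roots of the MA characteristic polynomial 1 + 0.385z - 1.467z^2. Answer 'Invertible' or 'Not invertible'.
\text{Not invertible}

The MA(q) characteristic polynomial is P(z) = 1 + 0.385z - 1.467z^2.
Invertibility requires all roots to lie outside the unit circle, i.e. |z| > 1 for every root.
Set 1 + (0.385) z + (-1.467) z^2 = 0, i.e. a z^2 + b z + c = 0 with a = -1.467, b = 0.385, c = 1.
Discriminant D = b^2 - 4ac = (0.385)^2 - 4*(-1.467)*1 = 0.148225 - (-5.868) = 6.016225.
D >= 0, so the roots are real: z = (-b +/- sqrt(D)) / (2a) = (-0.385 +/- 2.452799) / (-2.934).
  z_1 = (-0.385 + 2.452799) / (-2.934) = -0.7048,   |z_1| = 0.7048.
  z_2 = (-0.385 - 2.452799) / (-2.934) = 0.9672,   |z_2| = 0.9672.
Moduli of all roots: 0.7048, 0.9672.
All moduli strictly greater than 1? No.
Verdict: Not invertible.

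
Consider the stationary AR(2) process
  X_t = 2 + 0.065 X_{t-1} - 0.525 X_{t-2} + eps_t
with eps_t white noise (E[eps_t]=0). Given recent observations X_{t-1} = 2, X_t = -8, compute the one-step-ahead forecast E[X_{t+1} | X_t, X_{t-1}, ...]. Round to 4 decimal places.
E[X_{t+1} \mid \mathcal F_t] = 0.4300

For an AR(p) model X_t = c + sum_i phi_i X_{t-i} + eps_t, the
one-step-ahead conditional mean is
  E[X_{t+1} | X_t, ...] = c + sum_i phi_i X_{t+1-i}.
Substitute known values:
  E[X_{t+1} | ...] = 2 + (0.065) * (-8) + (-0.525) * (2)
                   = 0.4300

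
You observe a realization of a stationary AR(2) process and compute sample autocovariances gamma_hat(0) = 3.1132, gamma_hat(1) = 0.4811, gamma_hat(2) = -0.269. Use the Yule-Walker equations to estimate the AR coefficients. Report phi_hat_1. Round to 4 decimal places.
\hat\phi_{1} = 0.1720

The Yule-Walker equations for an AR(p) process read, in matrix form,
  Gamma_p phi = r_p,   with   (Gamma_p)_{ij} = gamma(|i - j|),
                       (r_p)_i = gamma(i),   i,j = 1..p.
Substitute the sample gammas (Toeplitz matrix and right-hand side of size 2):
  Gamma_p = [[3.1132, 0.4811], [0.4811, 3.1132]]
  r_p     = [0.4811, -0.269]
Written out:
  3.1132 phi_1 + 0.4811 phi_2 = 0.4811
  0.4811 phi_1 + 3.1132 phi_2 = -0.269
Solve by Cramer's rule:
  det = gamma(0)^2 - gamma(1)^2 = (3.1132)^2 - (0.4811)^2 = 9.69201424 - 0.23145721 = 9.46055703
  phi_hat_1 = [gamma(1) gamma(0) - gamma(1) gamma(2)] / det = [(0.4811)(3.1132) - (0.4811)(-0.269)] / 9.46055703 = 1.62717642 / 9.46055703 = 0.172
  phi_hat_2 = [gamma(0) gamma(2) - gamma(1)^2] / det = [(3.1132)(-0.269) - (0.4811)^2] / 9.46055703 = -1.06890801 / 9.46055703 = -0.113
So phi_hat = [0.1720, -0.1130].
Therefore phi_hat_1 = 0.1720.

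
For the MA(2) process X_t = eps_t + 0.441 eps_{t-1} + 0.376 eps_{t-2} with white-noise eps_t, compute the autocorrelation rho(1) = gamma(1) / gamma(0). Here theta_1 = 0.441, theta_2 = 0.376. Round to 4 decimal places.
\rho(1) = 0.4543

For an MA(q) process with theta_0 = 1, the autocovariance is
  gamma(k) = sigma^2 * sum_{i=0..q-k} theta_i * theta_{i+k},
and rho(k) = gamma(k) / gamma(0). Sigma^2 cancels.
  numerator   = (1)*(0.441) + (0.441)*(0.376) = 0.606816.
  denominator = (1)^2 + (0.441)^2 + (0.376)^2 = 1.335857.
  rho(1) = 0.606816 / 1.335857 = 0.4543.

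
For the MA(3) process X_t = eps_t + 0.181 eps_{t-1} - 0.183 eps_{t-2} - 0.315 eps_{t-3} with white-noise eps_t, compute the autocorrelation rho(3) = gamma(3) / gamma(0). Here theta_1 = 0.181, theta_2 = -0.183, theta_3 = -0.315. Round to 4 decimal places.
\rho(3) = -0.2703

For an MA(q) process with theta_0 = 1, the autocovariance is
  gamma(k) = sigma^2 * sum_{i=0..q-k} theta_i * theta_{i+k},
and rho(k) = gamma(k) / gamma(0). Sigma^2 cancels.
  numerator   = (1)*(-0.315) = -0.315.
  denominator = (1)^2 + (0.181)^2 + (-0.183)^2 + (-0.315)^2 = 1.165475.
  rho(3) = -0.315 / 1.165475 = -0.2703.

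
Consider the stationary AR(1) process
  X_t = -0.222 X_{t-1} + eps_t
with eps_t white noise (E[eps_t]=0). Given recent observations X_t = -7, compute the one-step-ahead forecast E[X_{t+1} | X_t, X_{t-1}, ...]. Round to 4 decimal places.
E[X_{t+1} \mid \mathcal F_t] = 1.5540

For an AR(p) model X_t = c + sum_i phi_i X_{t-i} + eps_t, the
one-step-ahead conditional mean is
  E[X_{t+1} | X_t, ...] = c + sum_i phi_i X_{t+1-i}.
Substitute known values:
  E[X_{t+1} | ...] = (-0.222) * (-7)
                   = 1.5540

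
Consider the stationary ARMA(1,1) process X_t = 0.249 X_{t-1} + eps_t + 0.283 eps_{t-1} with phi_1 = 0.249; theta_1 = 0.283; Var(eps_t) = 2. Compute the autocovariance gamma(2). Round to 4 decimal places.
\gamma(2) = 0.3024

Multiply the model equation by X_{t-k} and take expectations. With theta_0 = psi_0 = 1 and psi_j the MA(infinity) weights, this gives
  gamma(k) - sum_i phi_i gamma(k-i) = c_k,
  c_k = sigma^2 * sum_{j=k..q} theta_j psi_{j-k}   (c_k = 0 for k > q),
using gamma(-m) = gamma(m).
psi-weights needed (psi_j = theta_j + sum_i phi_i psi_{j-i}):
  psi_1 = theta_1 + phi_1 = 0.283 + (0.249) = 0.532
Right-hand sides:
  c_0 = sigma^2 (1 + theta_1 psi_1) = 2 * (1 + (0.283)(0.532)) = 2 * 1.150556 = 2.301112
  c_1 = sigma^2 theta_1 = 2 * (0.283) = 0.566
  c_2 = 0
Equations for k = 0 and k = 1 (AR order 1):
  gamma(0) = phi_1 gamma(1) + c_0
  gamma(1) = phi_1 gamma(0) + c_1
Substituting the second into the first: gamma(0) (1 - phi_1^2) = c_0 + phi_1 c_1, so
  gamma(0) = (c_0 + phi_1 c_1) / (1 - phi_1^2) = (2.301112 + (0.249)(0.566)) / (1 - (0.249)^2) = 2.442046 / 0.937999 = 2.603463.
  gamma(1) = phi_1 gamma(0) + c_1 = (0.249)(2.603463) + (0.566) = 1.214262.
For k = 2 (> q): gamma(2) = phi_1 gamma(1) = (0.249)(1.214262) = 0.302351.
Therefore gamma(2) = 0.3024 (to 4 decimal places).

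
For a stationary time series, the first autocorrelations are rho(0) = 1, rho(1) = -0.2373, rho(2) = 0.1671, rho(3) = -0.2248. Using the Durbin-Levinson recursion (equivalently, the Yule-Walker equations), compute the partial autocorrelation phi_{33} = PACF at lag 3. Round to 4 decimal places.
\phi_{33} = -0.1740

The PACF at lag k is phi_{kk}, the last component of the solution
to the Yule-Walker system G_k phi = r_k where
  (G_k)_{ij} = rho(|i - j|), (r_k)_i = rho(i), i,j = 1..k.
Equivalently, Durbin-Levinson gives phi_{kk} iteratively:
  phi_{11} = rho(1)
  phi_{kk} = [rho(k) - sum_{j=1..k-1} phi_{k-1,j} rho(k-j)]
            / [1 - sum_{j=1..k-1} phi_{k-1,j} rho(j)],
  phi_{k,j} = phi_{k-1,j} - phi_{kk} phi_{k-1,k-j},  j = 1..k-1.
Step k = 1:
  phi_11 = rho(1) = -0.2373.
Step k = 2:
  phi_22 = [rho(2) - phi_11 rho(1)] / [1 - phi_11 rho(1)] = [0.1671 - (-0.2373)(-0.2373)] / [1 - (-0.2373)(-0.2373)]
         = 0.11078871 / 0.94368871 = 0.1174.
  Update: phi_21 = phi_11 - phi_22 phi_11 = -0.2373 - (0.1174)(-0.2373) = -0.209441.
Step k = 3:
  phi_33 = [rho(3) - phi_21 rho(2) - phi_22 rho(1)] / [1 - phi_21 rho(1) - phi_22 rho(2)]
    numerator   = -0.2248 - (-0.209441)(0.1671) - (0.1174)(-0.2373) = -0.16194346
    denominator = 1 - (-0.209441)(-0.2373) - (0.1174)(0.1671) = 0.93068216
  phi_33 = -0.16194346 / 0.93068216 = -0.174.
Therefore phi_{33} = -0.1740.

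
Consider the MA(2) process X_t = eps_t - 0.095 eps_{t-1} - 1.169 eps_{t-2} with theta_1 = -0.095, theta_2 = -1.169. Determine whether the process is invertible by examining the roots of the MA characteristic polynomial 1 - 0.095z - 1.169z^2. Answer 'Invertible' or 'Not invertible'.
\text{Not invertible}

The MA(q) characteristic polynomial is P(z) = 1 - 0.095z - 1.169z^2.
Invertibility requires all roots to lie outside the unit circle, i.e. |z| > 1 for every root.
Set 1 + (-0.095) z + (-1.169) z^2 = 0, i.e. a z^2 + b z + c = 0 with a = -1.169, b = -0.095, c = 1.
Discriminant D = b^2 - 4ac = (-0.095)^2 - 4*(-1.169)*1 = 0.009025 - (-4.676) = 4.685025.
D >= 0, so the roots are real: z = (-b +/- sqrt(D)) / (2a) = (0.095 +/- 2.164492) / (-2.338).
  z_1 = (0.095 + 2.164492) / (-2.338) = -0.9664,   |z_1| = 0.9664.
  z_2 = (0.095 - 2.164492) / (-2.338) = 0.8852,   |z_2| = 0.8852.
Moduli of all roots: 0.9664, 0.8852.
All moduli strictly greater than 1? No.
Verdict: Not invertible.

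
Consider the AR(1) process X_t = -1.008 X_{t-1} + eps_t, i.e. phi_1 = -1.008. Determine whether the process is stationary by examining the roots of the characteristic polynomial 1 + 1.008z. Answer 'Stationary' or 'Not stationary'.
\text{Not stationary}

The AR(p) characteristic polynomial is P(z) = 1 + 1.008z.
Stationarity requires all roots to lie outside the unit circle, i.e. |z| > 1 for every root.
This is linear in z: 1 + (1.008) z = 0  =>  z = -1/(1.008) = -0.992063,  |z| = 0.992063.
Moduli of all roots: 0.9921.
All moduli strictly greater than 1? No.
Verdict: Not stationary.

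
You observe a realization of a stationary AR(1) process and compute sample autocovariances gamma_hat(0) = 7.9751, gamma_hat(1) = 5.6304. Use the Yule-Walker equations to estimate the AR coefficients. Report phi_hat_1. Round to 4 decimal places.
\hat\phi_{1} = 0.7060

The Yule-Walker equations for an AR(p) process read, in matrix form,
  Gamma_p phi = r_p,   with   (Gamma_p)_{ij} = gamma(|i - j|),
                       (r_p)_i = gamma(i),   i,j = 1..p.
Substitute the sample gammas (Toeplitz matrix and right-hand side of size 1):
  Gamma_p = [[7.9751]]
  r_p     = [5.6304]
With p = 1 this is the single equation gamma(0) phi_1 = gamma(1):
  phi_hat_1 = gamma(1) / gamma(0) = 5.6304 / 7.9751 = 0.7060.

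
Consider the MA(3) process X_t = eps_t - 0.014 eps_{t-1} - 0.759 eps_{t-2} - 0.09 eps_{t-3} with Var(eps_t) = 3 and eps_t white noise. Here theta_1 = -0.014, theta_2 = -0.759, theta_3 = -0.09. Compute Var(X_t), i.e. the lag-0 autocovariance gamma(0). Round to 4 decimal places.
\gamma(0) = 4.7531

For an MA(q) process X_t = eps_t + sum_i theta_i eps_{t-i} with
Var(eps_t) = sigma^2, the variance is
  gamma(0) = sigma^2 * (1 + sum_i theta_i^2).
  sum_i theta_i^2 = (-0.014)^2 + (-0.759)^2 + (-0.09)^2 = 0.000196 + 0.576081 + 0.0081 = 0.584377.
  gamma(0) = 3 * (1 + 0.584377) = 3 * 1.584377 = 4.753131, which rounds to 4.7531.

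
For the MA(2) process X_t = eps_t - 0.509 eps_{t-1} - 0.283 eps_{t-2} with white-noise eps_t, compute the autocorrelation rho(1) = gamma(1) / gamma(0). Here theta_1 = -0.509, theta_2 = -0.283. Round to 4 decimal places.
\rho(1) = -0.2725

For an MA(q) process with theta_0 = 1, the autocovariance is
  gamma(k) = sigma^2 * sum_{i=0..q-k} theta_i * theta_{i+k},
and rho(k) = gamma(k) / gamma(0). Sigma^2 cancels.
  numerator   = (1)*(-0.509) + (-0.509)*(-0.283) = -0.364953.
  denominator = (1)^2 + (-0.509)^2 + (-0.283)^2 = 1.33917.
  rho(1) = -0.364953 / 1.33917 = -0.2725.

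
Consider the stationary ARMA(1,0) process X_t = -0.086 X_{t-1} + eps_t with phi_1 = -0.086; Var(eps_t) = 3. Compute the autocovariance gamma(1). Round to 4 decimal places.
\gamma(1) = -0.2599

Multiply the model equation by X_{t-k} and take expectations. With theta_0 = psi_0 = 1 and psi_j the MA(infinity) weights, this gives
  gamma(k) - sum_i phi_i gamma(k-i) = c_k,
  c_k = sigma^2 * sum_{j=k..q} theta_j psi_{j-k}   (c_k = 0 for k > q),
using gamma(-m) = gamma(m).
Pure AR (q = 0): c_0 = sigma^2 = 3, c_k = 0 for k >= 1.
Equations for k = 0 and k = 1 (AR order 1):
  gamma(0) = phi_1 gamma(1) + c_0
  gamma(1) = phi_1 gamma(0) + c_1
Substituting the second into the first: gamma(0) (1 - phi_1^2) = c_0 + phi_1 c_1, so
  gamma(0) = c_0 / (1 - phi_1^2) = 3 / (1 - (-0.086)^2) = 3 / 0.992604 = 3.022353.
  gamma(1) = phi_1 gamma(0) = (-0.086)(3.022353) = -0.259922.
Therefore gamma(1) = -0.2599 (to 4 decimal places).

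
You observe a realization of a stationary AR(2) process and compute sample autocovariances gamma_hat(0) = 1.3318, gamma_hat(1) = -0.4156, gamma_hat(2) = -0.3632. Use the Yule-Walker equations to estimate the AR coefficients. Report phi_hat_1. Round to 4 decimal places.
\hat\phi_{1} = -0.4400

The Yule-Walker equations for an AR(p) process read, in matrix form,
  Gamma_p phi = r_p,   with   (Gamma_p)_{ij} = gamma(|i - j|),
                       (r_p)_i = gamma(i),   i,j = 1..p.
Substitute the sample gammas (Toeplitz matrix and right-hand side of size 2):
  Gamma_p = [[1.3318, -0.4156], [-0.4156, 1.3318]]
  r_p     = [-0.4156, -0.3632]
Written out:
  1.3318 phi_1 - 0.4156 phi_2 = -0.4156
  -0.4156 phi_1 + 1.3318 phi_2 = -0.3632
Solve by Cramer's rule:
  det = gamma(0)^2 - gamma(1)^2 = (1.3318)^2 - (-0.4156)^2 = 1.77369124 - 0.17272336 = 1.60096788
  phi_hat_1 = [gamma(1) gamma(0) - gamma(1) gamma(2)] / det = [(-0.4156)(1.3318) - (-0.4156)(-0.3632)] / 1.60096788 = -0.704442 / 1.60096788 = -0.44
  phi_hat_2 = [gamma(0) gamma(2) - gamma(1)^2] / det = [(1.3318)(-0.3632) - (-0.4156)^2] / 1.60096788 = -0.65643312 / 1.60096788 = -0.41
So phi_hat = [-0.4400, -0.4100].
Therefore phi_hat_1 = -0.4400.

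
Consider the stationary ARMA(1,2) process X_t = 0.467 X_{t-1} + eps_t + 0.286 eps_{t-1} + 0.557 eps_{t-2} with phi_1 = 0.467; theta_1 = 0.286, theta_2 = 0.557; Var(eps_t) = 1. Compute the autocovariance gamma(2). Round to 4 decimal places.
\gamma(2) = 1.4585

Multiply the model equation by X_{t-k} and take expectations. With theta_0 = psi_0 = 1 and psi_j the MA(infinity) weights, this gives
  gamma(k) - sum_i phi_i gamma(k-i) = c_k,
  c_k = sigma^2 * sum_{j=k..q} theta_j psi_{j-k}   (c_k = 0 for k > q),
using gamma(-m) = gamma(m).
psi-weights needed (psi_j = theta_j + sum_i phi_i psi_{j-i}):
  psi_1 = theta_1 + phi_1 = 0.286 + (0.467) = 0.753
  psi_2 = theta_2 + phi_1 psi_1 = 0.557 + (0.467)(0.753) = 0.908651
Right-hand sides:
  c_0 = sigma^2 (1 + theta_1 psi_1 + theta_2 psi_2) = 1 * (1 + (0.286)(0.753) + (0.557)(0.908651)) = 1 * 1.721477 = 1.721477
  c_1 = sigma^2 (theta_1 + theta_2 psi_1) = 1 * (0.286 + (0.557)(0.753)) = 0.705421
  c_2 = sigma^2 theta_2 = 1 * (0.557) = 0.557
Equations for k = 0 and k = 1 (AR order 1):
  gamma(0) = phi_1 gamma(1) + c_0
  gamma(1) = phi_1 gamma(0) + c_1
Substituting the second into the first: gamma(0) (1 - phi_1^2) = c_0 + phi_1 c_1, so
  gamma(0) = (c_0 + phi_1 c_1) / (1 - phi_1^2) = (1.721477 + (0.467)(0.705421)) / (1 - (0.467)^2) = 2.050908 / 0.781911 = 2.622943.
  gamma(1) = phi_1 gamma(0) + c_1 = (0.467)(2.622943) + (0.705421) = 1.930336.
For k = 2: gamma(2) = phi_1 gamma(1) + c_2
  = (0.467)(1.930336) + (0.557) = 1.458467.
Therefore gamma(2) = 1.4585 (to 4 decimal places).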